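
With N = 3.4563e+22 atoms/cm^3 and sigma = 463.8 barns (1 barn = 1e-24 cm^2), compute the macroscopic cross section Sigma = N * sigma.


Sigma = N * sigma_barns * 1e-24
Sigma = 3.4563e+22 * 463.8 * 1e-24
Sigma = 16.030 /cm

16.030


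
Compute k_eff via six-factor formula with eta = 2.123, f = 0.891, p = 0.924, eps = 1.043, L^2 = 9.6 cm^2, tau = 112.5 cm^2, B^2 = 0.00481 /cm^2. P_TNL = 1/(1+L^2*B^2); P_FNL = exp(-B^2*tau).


k_inf = eta*f*p*eps = 2.123*0.891*0.924*1.043 = 1.822989
P_TNL = 1/(1 + L^2*B^2) = 1/(1 + 9.6*0.00481) = 0.9558621
P_FNL = exp(-B^2*tau) = exp(-0.00481*112.5) = 0.5820930
k_eff = k_inf * P_TNL * P_FNL = 1.822989 * 0.9558621 * 0.5820930
k_eff = 1.0143

1.0143


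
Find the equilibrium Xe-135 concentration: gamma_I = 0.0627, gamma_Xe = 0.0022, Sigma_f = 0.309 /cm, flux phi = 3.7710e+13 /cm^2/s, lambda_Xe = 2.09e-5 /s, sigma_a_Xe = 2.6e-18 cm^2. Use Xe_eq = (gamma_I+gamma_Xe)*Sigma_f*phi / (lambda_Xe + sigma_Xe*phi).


Xe_eq = (gamma_I + gamma_Xe) * Sigma_f * phi / (lambda_Xe + sigma_Xe * phi)
Numerator = (0.0627 + 0.0022) * 0.309 * 3.7710e+13 = 7.562401e+11
Denominator = 2.09e-5 + 2.6e-18 * 3.7710e+13 = 1.189460e-04
Xe_eq = 7.562401e+11 / 1.189460e-04 = 6.3578e+15 /cm^3

6.3578e+15


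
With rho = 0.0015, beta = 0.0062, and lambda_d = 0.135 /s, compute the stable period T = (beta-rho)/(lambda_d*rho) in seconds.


T = (beta - rho) / (lambda_d * rho)
T = (0.0062 - 0.0015) / (0.135 * 0.0015)
T = 23.210 s

23.210


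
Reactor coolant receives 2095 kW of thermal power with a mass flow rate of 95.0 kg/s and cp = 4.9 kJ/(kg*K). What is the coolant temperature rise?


dT = Q / (m_dot * cp)
dT = 2095 / (95.0 * 4.9)
dT = 4.5005 C

4.5005


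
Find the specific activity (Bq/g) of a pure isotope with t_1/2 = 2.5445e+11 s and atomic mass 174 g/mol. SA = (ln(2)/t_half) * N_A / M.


lambda = ln(2) / t_half = ln(2) / 2.5445e+11 = 2.724100e-12 /s
SA = lambda * N_A / M
SA = 2.724100e-12 * 6.022e23 / 174
SA = 9.4279e+09 Bq/g

9.4279e+09


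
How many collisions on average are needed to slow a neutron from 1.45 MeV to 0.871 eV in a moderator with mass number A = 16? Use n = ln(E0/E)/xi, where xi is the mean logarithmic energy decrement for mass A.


xi = 1 + (A-1)^2/(2A)*ln((A-1)/(A+1)) = 0.1199467 (for A = 16)
n = ln(E0/E) / xi
n = ln(1.45e6 / 0.871) / 0.1199467
n = ln(1.664753e+06) / 0.1199467 = 119.43

119.43


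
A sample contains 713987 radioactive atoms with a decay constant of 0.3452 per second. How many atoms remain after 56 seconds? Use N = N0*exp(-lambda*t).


N = N0 * exp(-lambda * t)
N = 713987 * exp(-0.3452 * 56)
N = 0.0028725

0.0028725


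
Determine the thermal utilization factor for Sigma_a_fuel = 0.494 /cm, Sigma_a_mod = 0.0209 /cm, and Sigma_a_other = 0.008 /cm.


f = Sigma_a_fuel / (Sigma_a_fuel + Sigma_a_mod + Sigma_a_other)
f = 0.494 / (0.494 + 0.0209 + 0.008)
f = 0.94473

0.94473


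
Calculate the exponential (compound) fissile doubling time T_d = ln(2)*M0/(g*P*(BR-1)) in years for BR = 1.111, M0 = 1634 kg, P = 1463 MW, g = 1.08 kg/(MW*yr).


Breeding gain G = BR - 1 = 1.111 - 1 = 0.111
Fissile production rate = g * P * G = 1.08 * 1463 * 0.111 = 175.38444 kg/yr
T_d = ln(2) * M0 / (g * P * G)
T_d = ln(2) * 1634 / 175.38444 = 6.4578 yr

6.4578


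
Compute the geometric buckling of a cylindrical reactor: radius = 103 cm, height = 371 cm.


B^2 = (2.405/R)^2 + (pi/H)^2
B^2 = (2.405/103)^2 + (pi/371)^2
B^2 = 6.1691e-04 /cm^2

6.1691e-04


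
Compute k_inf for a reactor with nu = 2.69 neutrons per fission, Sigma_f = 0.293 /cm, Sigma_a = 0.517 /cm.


k_inf = nu * Sigma_f / Sigma_a
k_inf = 2.69 * 0.293 / 0.517
k_inf = 1.5245

1.5245


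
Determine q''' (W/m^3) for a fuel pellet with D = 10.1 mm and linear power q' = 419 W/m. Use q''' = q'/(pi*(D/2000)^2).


r = D / 2 / 1000 = 10.1 / 2 / 1000 = 0.00505 m
q''' = q' / (pi * r^2)
q''' = 419 / (pi * 0.00505^2)
q''' = 5.2298e+06 W/m^3

5.2298e+06


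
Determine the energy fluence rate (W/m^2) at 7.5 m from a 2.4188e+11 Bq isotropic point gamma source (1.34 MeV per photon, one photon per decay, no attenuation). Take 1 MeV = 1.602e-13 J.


psi = A * E * 1.602e-13 / (4*pi*r^2)
psi = 2.4188e+11 * 1.34 * 1.602e-13 / (4*pi*7.5^2)
psi = 7.3457e-05 W/m^2

7.3457e-05


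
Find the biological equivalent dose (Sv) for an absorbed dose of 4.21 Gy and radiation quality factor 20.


H = D * Q
H = 4.21 * 20
H = 84.200 Sv

84.200


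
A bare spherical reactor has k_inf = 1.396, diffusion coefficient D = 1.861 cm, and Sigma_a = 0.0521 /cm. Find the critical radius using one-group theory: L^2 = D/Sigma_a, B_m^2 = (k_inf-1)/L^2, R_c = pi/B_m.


L^2 = D / Sigma_a = 1.861 / 0.0521 = 35.71977 cm^2
B_m^2 = (k_inf - 1) / L^2 = (1.396 - 1) / 35.71977 = 0.01108630 /cm^2
For a bare sphere: B_g = pi/R, so R_c = pi / sqrt(B_m^2)
R_c = pi / sqrt(0.01108630) = 29.837 cm

29.837


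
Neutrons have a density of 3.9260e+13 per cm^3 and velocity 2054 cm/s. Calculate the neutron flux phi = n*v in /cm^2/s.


phi = n * v
phi = 3.9260e+13 * 2054
phi = 8.0640e+16 /cm^2/s

8.0640e+16


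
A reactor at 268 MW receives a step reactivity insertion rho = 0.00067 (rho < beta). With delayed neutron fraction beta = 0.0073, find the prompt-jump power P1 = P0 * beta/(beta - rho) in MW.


P1/P0 = beta / (beta - rho)
P1/P0 = 0.0073 / (0.0073 - 0.00067) = 1.101056
P1 = 268 * 1.101056 = 295.08 MW

295.08


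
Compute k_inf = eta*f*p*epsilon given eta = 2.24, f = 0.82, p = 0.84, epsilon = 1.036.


k_inf = eta * f * p * epsilon
k_inf = 2.24 * 0.82 * 0.84 * 1.036
k_inf = 1.5985

1.5985


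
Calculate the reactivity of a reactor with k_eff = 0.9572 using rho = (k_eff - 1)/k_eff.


rho = (k_eff - 1) / k_eff
rho = (0.9572 - 1) / 0.9572
rho = -0.044714

-0.044714


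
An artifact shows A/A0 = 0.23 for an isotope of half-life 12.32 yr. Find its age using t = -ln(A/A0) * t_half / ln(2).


lambda = ln(2) / t_half = ln(2) / 12.32 = 0.05626195 /yr
t = -ln(A/A0) / lambda
t = -ln(0.23) / 0.05626195
t = 26.122 yr

26.122


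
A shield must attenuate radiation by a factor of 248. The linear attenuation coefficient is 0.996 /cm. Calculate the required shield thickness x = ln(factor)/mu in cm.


x = ln(factor) / mu
x = ln(248) / 0.996
x = 5.5356 cm

5.5356


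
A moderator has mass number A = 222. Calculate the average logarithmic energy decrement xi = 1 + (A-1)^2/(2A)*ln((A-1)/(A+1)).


xi = 1 + (A-1)^2/(2A) * ln((A-1)/(A+1))
xi = 1 + (222-1)^2/(2*222) * ln((222-1)/(222 +1))
xi = 0.0089820

0.0089820


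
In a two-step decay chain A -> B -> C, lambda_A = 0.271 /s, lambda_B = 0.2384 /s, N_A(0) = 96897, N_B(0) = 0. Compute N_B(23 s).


N_B(t) = lambda_A * N_A0 / (lambda_B - lambda_A) * [exp(-lambda_A*t) - exp(-lambda_B*t)]
exp(-0.271*23) = 0.001963552; exp(-0.2384*23) = 0.004156009
N_B = 0.271 * 96897 / (0.2384 - 0.271) * (0.001963552 - 0.004156009)
N_B = 1766.0

1766.0


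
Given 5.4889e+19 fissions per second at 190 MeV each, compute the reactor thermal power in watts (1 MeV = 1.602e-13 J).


P = fission_rate * E_MeV * 1.602e-13
P = 5.4889e+19 * 190 * 1.602e-13
P = 1.6707e+09 W

1.6707e+09


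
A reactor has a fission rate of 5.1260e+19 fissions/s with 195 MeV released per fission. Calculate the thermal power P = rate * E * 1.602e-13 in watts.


P = fission_rate * E_MeV * 1.602e-13
P = 5.1260e+19 * 195 * 1.602e-13
P = 1.6013e+09 W

1.6013e+09


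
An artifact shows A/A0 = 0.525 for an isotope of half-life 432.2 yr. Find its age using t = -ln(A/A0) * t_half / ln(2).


lambda = ln(2) / t_half = ln(2) / 432.2 = 0.001603765 /yr
t = -ln(A/A0) / lambda
t = -ln(0.525) / 0.001603765
t = 401.78 yr

401.78


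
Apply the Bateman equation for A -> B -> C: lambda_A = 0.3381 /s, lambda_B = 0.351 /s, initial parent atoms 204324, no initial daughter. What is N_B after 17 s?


N_B(t) = lambda_A * N_A0 / (lambda_B - lambda_A) * [exp(-lambda_A*t) - exp(-lambda_B*t)]
exp(-0.3381*17) = 0.003190110; exp(-0.351*17) = 0.002561916
N_B = 0.3381 * 204324 / (0.351 - 0.3381) * (0.003190110 - 0.002561916)
N_B = 3364.1

3364.1


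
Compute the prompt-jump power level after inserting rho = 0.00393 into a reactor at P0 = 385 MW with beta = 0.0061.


P1/P0 = beta / (beta - rho)
P1/P0 = 0.0061 / (0.0061 - 0.00393) = 2.811060
P1 = 385 * 2.811060 = 1082.3 MW

1082.3


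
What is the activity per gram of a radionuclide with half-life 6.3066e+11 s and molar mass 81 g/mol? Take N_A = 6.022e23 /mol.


lambda = ln(2) / t_half = ln(2) / 6.3066e+11 = 1.099082e-12 /s
SA = lambda * N_A / M
SA = 1.099082e-12 * 6.022e23 / 81
SA = 8.1712e+09 Bq/g

8.1712e+09


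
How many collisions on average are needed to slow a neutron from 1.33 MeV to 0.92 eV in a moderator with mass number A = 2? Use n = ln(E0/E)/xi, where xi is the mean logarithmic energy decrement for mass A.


xi = 1 + (A-1)^2/(2A)*ln((A-1)/(A+1)) = 0.7253469 (for A = 2)
n = ln(E0/E) / xi
n = ln(1.33e6 / 0.92) / 0.7253469
n = ln(1.445652e+06) / 0.7253469 = 19.555

19.555


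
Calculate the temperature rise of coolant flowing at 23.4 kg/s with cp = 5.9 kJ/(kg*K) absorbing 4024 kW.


dT = Q / (m_dot * cp)
dT = 4024 / (23.4 * 5.9)
dT = 29.147 C

29.147


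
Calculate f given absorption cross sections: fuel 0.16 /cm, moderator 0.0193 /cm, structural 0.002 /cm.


f = Sigma_a_fuel / (Sigma_a_fuel + Sigma_a_mod + Sigma_a_other)
f = 0.16 / (0.16 + 0.0193 + 0.002)
f = 0.88252

0.88252


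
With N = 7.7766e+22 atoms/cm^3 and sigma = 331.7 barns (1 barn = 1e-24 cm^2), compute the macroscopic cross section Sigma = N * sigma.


Sigma = N * sigma_barns * 1e-24
Sigma = 7.7766e+22 * 331.7 * 1e-24
Sigma = 25.795 /cm

25.795


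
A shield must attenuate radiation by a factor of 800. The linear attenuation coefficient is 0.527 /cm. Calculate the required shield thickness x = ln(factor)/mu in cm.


x = ln(factor) / mu
x = ln(800) / 0.527
x = 12.684 cm

12.684


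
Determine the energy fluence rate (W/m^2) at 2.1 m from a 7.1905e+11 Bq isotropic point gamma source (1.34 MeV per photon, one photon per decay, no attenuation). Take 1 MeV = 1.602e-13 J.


psi = A * E * 1.602e-13 / (4*pi*r^2)
psi = 7.1905e+11 * 1.34 * 1.602e-13 / (4*pi*2.1^2)
psi = 0.0027853 W/m^2

0.0027853


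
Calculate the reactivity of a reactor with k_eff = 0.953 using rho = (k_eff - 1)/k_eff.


rho = (k_eff - 1) / k_eff
rho = (0.953 - 1) / 0.953
rho = -0.049318

-0.049318


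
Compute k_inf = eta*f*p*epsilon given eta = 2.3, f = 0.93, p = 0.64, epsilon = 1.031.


k_inf = eta * f * p * epsilon
k_inf = 2.3 * 0.93 * 0.64 * 1.031
k_inf = 1.4114

1.4114


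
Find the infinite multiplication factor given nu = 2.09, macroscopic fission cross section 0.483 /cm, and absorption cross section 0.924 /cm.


k_inf = nu * Sigma_f / Sigma_a
k_inf = 2.09 * 0.483 / 0.924
k_inf = 1.0925

1.0925


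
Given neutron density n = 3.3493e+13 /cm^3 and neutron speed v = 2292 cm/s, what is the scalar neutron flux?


phi = n * v
phi = 3.3493e+13 * 2292
phi = 7.6766e+16 /cm^2/s

7.6766e+16


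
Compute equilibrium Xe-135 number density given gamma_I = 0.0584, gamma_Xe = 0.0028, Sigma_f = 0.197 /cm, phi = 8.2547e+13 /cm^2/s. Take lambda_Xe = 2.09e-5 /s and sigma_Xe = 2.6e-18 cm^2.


Xe_eq = (gamma_I + gamma_Xe) * Sigma_f * phi / (lambda_Xe + sigma_Xe * phi)
Numerator = (0.0584 + 0.0028) * 0.197 * 8.2547e+13 = 9.952197e+11
Denominator = 2.09e-5 + 2.6e-18 * 8.2547e+13 = 2.355222e-04
Xe_eq = 9.952197e+11 / 2.355222e-04 = 4.2256e+15 /cm^3

4.2256e+15


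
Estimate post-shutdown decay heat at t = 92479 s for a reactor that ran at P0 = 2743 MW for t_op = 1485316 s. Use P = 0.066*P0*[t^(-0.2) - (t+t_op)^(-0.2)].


P/P0 = 0.066 * [t^(-0.2) - (t + t_op)^(-0.2)]
P/P0 = 0.066 * [92479^(-0.2) - (92479 + 1485316)^(-0.2)]
P/P0 = 0.066 * [0.1015761 - 0.05759568] = 0.002902708
P = 2743 * 0.002902708 = 7.9621 MW

7.9621


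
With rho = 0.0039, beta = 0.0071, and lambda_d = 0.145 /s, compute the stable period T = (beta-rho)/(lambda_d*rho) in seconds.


T = (beta - rho) / (lambda_d * rho)
T = (0.0071 - 0.0039) / (0.145 * 0.0039)
T = 5.6587 s

5.6587


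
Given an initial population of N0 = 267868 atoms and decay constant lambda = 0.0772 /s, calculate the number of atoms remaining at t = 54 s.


N = N0 * exp(-lambda * t)
N = 267868 * exp(-0.0772 * 54)
N = 4144.1

4144.1


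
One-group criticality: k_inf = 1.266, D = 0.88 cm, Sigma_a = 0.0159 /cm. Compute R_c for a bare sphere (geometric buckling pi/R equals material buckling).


L^2 = D / Sigma_a = 0.88 / 0.0159 = 55.34591 cm^2
B_m^2 = (k_inf - 1) / L^2 = (1.266 - 1) / 55.34591 = 0.004806137 /cm^2
For a bare sphere: B_g = pi/R, so R_c = pi / sqrt(B_m^2)
R_c = pi / sqrt(0.004806137) = 45.316 cm

45.316


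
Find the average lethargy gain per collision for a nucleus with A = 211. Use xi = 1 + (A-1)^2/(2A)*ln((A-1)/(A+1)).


xi = 1 + (A-1)^2/(2A) * ln((A-1)/(A+1))
xi = 1 + (211-1)^2/(2*211) * ln((211-1)/(211 +1))
xi = 0.0094488

0.0094488


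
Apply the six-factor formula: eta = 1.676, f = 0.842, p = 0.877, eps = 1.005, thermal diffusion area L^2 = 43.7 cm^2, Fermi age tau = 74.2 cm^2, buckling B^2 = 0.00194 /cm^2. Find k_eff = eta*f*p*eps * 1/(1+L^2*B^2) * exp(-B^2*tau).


k_inf = eta*f*p*eps = 1.676*0.842*0.877*1.005 = 1.243803
P_TNL = 1/(1 + L^2*B^2) = 1/(1 + 43.7*0.00194) = 0.9218476
P_FNL = exp(-B^2*tau) = exp(-0.00194*74.2) = 0.8659328
k_eff = k_inf * P_TNL * P_FNL = 1.243803 * 0.9218476 * 0.8659328
k_eff = 0.99288

0.99288


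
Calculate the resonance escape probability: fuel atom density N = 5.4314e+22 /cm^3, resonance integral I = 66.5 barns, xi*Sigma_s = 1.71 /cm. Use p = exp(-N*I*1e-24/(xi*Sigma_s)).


p = exp(-N * I * 1e-24 / (xi*Sigma_s))
p = exp(-5.4314e+22 * 66.5 * 1e-24 / 1.71)
p = 0.12097

0.12097


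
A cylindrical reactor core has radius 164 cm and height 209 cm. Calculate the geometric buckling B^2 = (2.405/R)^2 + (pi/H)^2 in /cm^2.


B^2 = (2.405/R)^2 + (pi/H)^2
B^2 = (2.405/164)^2 + (pi/209)^2
B^2 = 4.4100e-04 /cm^2

4.4100e-04


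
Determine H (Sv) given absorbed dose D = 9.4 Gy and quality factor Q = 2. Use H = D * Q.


H = D * Q
H = 9.4 * 2
H = 18.800 Sv

18.800


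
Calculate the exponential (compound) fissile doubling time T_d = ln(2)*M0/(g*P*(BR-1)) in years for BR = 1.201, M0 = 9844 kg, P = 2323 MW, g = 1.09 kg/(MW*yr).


Breeding gain G = BR - 1 = 1.201 - 1 = 0.201
Fissile production rate = g * P * G = 1.09 * 2323 * 0.201 = 508.94607 kg/yr
T_d = ln(2) * M0 / (g * P * G)
T_d = ln(2) * 9844 / 508.94607 = 13.407 yr

13.407


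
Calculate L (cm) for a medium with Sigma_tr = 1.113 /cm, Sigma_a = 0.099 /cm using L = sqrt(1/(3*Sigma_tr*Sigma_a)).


D = 1 / (3 * Sigma_tr) = 1 / (3 * 1.113) = 0.2994909 cm
L = sqrt(D / Sigma_a)
L = sqrt(0.2994909 / 0.099)
L = 1.7393 cm

1.7393


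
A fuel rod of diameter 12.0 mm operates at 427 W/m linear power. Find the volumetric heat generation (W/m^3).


r = D / 2 / 1000 = 12.0 / 2 / 1000 = 0.006 m
q''' = q' / (pi * r^2)
q''' = 427 / (pi * 0.006^2)
q''' = 3.7755e+06 W/m^3

3.7755e+06


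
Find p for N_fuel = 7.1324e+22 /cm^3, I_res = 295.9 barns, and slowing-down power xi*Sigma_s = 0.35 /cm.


p = exp(-N * I * 1e-24 / (xi*Sigma_s))
p = exp(-7.1324e+22 * 295.9 * 1e-24 / 0.35)
p = 6.4912e-27

6.4912e-27


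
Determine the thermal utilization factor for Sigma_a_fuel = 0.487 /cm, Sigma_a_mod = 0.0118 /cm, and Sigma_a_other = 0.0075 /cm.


f = Sigma_a_fuel / (Sigma_a_fuel + Sigma_a_mod + Sigma_a_other)
f = 0.487 / (0.487 + 0.0118 + 0.0075)
f = 0.96188

0.96188


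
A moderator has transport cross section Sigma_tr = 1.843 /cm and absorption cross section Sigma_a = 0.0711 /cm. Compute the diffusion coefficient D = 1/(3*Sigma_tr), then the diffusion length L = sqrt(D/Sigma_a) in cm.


D = 1 / (3 * Sigma_tr) = 1 / (3 * 1.843) = 0.1808645 cm
L = sqrt(D / Sigma_a)
L = sqrt(0.1808645 / 0.0711)
L = 1.5949 cm

1.5949


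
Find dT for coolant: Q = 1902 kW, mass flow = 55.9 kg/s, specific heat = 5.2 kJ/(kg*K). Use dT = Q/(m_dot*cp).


dT = Q / (m_dot * cp)
dT = 1902 / (55.9 * 5.2)
dT = 6.5433 C

6.5433


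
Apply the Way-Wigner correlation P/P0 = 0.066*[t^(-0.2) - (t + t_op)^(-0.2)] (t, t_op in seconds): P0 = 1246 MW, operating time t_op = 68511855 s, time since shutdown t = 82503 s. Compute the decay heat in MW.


P/P0 = 0.066 * [t^(-0.2) - (t + t_op)^(-0.2)]
P/P0 = 0.066 * [82503^(-0.2) - (82503 + 68511855)^(-0.2)]
P/P0 = 0.066 * [0.1039217 - 0.02708584] = 0.005071167
P = 1246 * 0.005071167 = 6.3187 MW

6.3187


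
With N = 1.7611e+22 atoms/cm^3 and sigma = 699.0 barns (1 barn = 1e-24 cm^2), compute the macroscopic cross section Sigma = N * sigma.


Sigma = N * sigma_barns * 1e-24
Sigma = 1.7611e+22 * 699.0 * 1e-24
Sigma = 12.310 /cm

12.310


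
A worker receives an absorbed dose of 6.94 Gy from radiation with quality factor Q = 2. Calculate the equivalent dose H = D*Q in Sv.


H = D * Q
H = 6.94 * 2
H = 13.880 Sv

13.880


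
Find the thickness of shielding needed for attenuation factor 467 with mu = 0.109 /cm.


x = ln(factor) / mu
x = ln(467) / 0.109
x = 56.388 cm

56.388


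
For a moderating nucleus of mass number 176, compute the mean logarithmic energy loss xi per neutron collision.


xi = 1 + (A-1)^2/(2A) * ln((A-1)/(A+1))
xi = 1 + (176-1)^2/(2*176) * ln((176-1)/(176 +1))
xi = 0.011321

0.011321


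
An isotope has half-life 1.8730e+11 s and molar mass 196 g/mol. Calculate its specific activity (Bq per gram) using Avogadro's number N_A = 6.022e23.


lambda = ln(2) / t_half = ln(2) / 1.8730e+11 = 3.700732e-12 /s
SA = lambda * N_A / M
SA = 3.700732e-12 * 6.022e23 / 196
SA = 1.1370e+10 Bq/g

1.1370e+10


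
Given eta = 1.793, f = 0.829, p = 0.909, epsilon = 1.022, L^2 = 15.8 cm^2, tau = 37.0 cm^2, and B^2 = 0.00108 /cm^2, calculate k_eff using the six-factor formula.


k_inf = eta*f*p*eps = 1.793*0.829*0.909*1.022 = 1.380860
P_TNL = 1/(1 + L^2*B^2) = 1/(1 + 15.8*0.00108) = 0.9832223
P_FNL = exp(-B^2*tau) = exp(-0.00108*37.0) = 0.9608279
k_eff = k_inf * P_TNL * P_FNL = 1.380860 * 0.9832223 * 0.9608279
k_eff = 1.3045

1.3045


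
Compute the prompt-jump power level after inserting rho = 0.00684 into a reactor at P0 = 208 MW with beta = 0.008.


P1/P0 = beta / (beta - rho)
P1/P0 = 0.008 / (0.008 - 0.00684) = 6.896552
P1 = 208 * 6.896552 = 1434.5 MW

1434.5


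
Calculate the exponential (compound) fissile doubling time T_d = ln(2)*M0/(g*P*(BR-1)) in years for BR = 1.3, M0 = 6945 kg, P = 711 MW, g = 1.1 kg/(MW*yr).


Breeding gain G = BR - 1 = 1.3 - 1 = 0.3
Fissile production rate = g * P * G = 1.1 * 711 * 0.3 = 234.63 kg/yr
T_d = ln(2) * M0 / (g * P * G)
T_d = ln(2) * 6945 / 234.63 = 20.517 yr

20.517


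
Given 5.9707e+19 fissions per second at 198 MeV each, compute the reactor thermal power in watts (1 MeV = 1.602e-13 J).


P = fission_rate * E_MeV * 1.602e-13
P = 5.9707e+19 * 198 * 1.602e-13
P = 1.8939e+09 W

1.8939e+09


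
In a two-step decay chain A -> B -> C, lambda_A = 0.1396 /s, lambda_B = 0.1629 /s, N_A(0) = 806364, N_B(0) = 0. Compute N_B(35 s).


N_B(t) = lambda_A * N_A0 / (lambda_B - lambda_A) * [exp(-lambda_A*t) - exp(-lambda_B*t)]
exp(-0.1396*35) = 0.007551568; exp(-0.1629*35) = 0.003340950
N_B = 0.1396 * 806364 / (0.1629 - 0.1396) * (0.007551568 - 0.003340950)
N_B = 20343

20343


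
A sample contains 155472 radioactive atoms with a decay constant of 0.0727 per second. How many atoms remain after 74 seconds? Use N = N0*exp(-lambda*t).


N = N0 * exp(-lambda * t)
N = 155472 * exp(-0.0727 * 74)
N = 716.53

716.53


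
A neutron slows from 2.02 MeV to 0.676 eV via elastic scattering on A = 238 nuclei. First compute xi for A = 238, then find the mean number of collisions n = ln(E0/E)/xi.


xi = 1 + (A-1)^2/(2A)*ln((A-1)/(A+1)) = 0.008379872 (for A = 238)
n = ln(E0/E) / xi
n = ln(2.02e6 / 0.676) / 0.008379872
n = ln(2.988166e+06) / 0.008379872 = 1779.3

1779.3


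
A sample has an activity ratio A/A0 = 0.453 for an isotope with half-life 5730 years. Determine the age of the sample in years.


lambda = ln(2) / t_half = ln(2) / 5730 = 1.209681e-04 /yr
t = -ln(A/A0) / lambda
t = -ln(0.453) / 1.209681e-04
t = 6546.0 yr

6546.0


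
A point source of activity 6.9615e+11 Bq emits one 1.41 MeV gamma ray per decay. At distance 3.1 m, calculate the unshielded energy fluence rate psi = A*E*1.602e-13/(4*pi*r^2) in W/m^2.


psi = A * E * 1.602e-13 / (4*pi*r^2)
psi = 6.9615e+11 * 1.41 * 1.602e-13 / (4*pi*3.1^2)
psi = 0.0013021 W/m^2

0.0013021


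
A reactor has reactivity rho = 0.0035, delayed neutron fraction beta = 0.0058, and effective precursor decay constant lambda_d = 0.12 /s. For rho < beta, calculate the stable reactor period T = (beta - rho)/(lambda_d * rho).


T = (beta - rho) / (lambda_d * rho)
T = (0.0058 - 0.0035) / (0.12 * 0.0035)
T = 5.4762 s

5.4762


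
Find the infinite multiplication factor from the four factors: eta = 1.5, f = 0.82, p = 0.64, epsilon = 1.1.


k_inf = eta * f * p * epsilon
k_inf = 1.5 * 0.82 * 0.64 * 1.1
k_inf = 0.86592

0.86592


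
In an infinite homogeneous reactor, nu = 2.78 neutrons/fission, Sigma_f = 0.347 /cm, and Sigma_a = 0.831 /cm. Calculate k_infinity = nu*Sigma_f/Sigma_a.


k_inf = nu * Sigma_f / Sigma_a
k_inf = 2.78 * 0.347 / 0.831
k_inf = 1.1608

1.1608


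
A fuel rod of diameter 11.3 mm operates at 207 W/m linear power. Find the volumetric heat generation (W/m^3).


r = D / 2 / 1000 = 11.3 / 2 / 1000 = 0.00565 m
q''' = q' / (pi * r^2)
q''' = 207 / (pi * 0.00565^2)
q''' = 2.0641e+06 W/m^3

2.0641e+06


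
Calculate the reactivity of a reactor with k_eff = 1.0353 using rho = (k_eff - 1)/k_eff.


rho = (k_eff - 1) / k_eff
rho = (1.0353 - 1) / 1.0353
rho = 0.034096

0.034096


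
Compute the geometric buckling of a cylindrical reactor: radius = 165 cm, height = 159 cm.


B^2 = (2.405/R)^2 + (pi/H)^2
B^2 = (2.405/165)^2 + (pi/159)^2
B^2 = 6.0285e-04 /cm^2

6.0285e-04


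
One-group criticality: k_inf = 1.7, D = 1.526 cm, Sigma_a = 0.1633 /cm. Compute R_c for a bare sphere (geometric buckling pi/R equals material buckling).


L^2 = D / Sigma_a = 1.526 / 0.1633 = 9.344764 cm^2
B_m^2 = (k_inf - 1) / L^2 = (1.7 - 1) / 9.344764 = 0.07490826 /cm^2
For a bare sphere: B_g = pi/R, so R_c = pi / sqrt(B_m^2)
R_c = pi / sqrt(0.07490826) = 11.478 cm

11.478


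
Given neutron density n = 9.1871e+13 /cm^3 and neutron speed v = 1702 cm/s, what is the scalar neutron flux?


phi = n * v
phi = 9.1871e+13 * 1702
phi = 1.5636e+17 /cm^2/s

1.5636e+17


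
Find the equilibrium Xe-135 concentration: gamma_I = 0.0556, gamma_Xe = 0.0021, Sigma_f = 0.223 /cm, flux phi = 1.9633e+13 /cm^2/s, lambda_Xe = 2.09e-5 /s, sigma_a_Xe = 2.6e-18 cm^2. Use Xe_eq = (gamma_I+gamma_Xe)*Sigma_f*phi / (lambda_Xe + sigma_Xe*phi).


Xe_eq = (gamma_I + gamma_Xe) * Sigma_f * phi / (lambda_Xe + sigma_Xe * phi)
Numerator = (0.0556 + 0.0021) * 0.223 * 1.9633e+13 = 2.526198e+11
Denominator = 2.09e-5 + 2.6e-18 * 1.9633e+13 = 7.194580e-05
Xe_eq = 2.526198e+11 / 7.194580e-05 = 3.5113e+15 /cm^3

3.5113e+15


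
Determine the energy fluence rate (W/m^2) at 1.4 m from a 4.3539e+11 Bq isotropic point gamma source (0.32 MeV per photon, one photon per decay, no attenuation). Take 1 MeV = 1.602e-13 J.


psi = A * E * 1.602e-13 / (4*pi*r^2)
psi = 4.3539e+11 * 0.32 * 1.602e-13 / (4*pi*1.4^2)
psi = 9.0620e-04 W/m^2

9.0620e-04


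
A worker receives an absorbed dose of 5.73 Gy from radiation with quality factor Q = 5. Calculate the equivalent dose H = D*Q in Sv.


H = D * Q
H = 5.73 * 5
H = 28.650 Sv

28.650


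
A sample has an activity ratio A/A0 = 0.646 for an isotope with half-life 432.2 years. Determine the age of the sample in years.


lambda = ln(2) / t_half = ln(2) / 432.2 = 0.001603765 /yr
t = -ln(A/A0) / lambda
t = -ln(0.646) / 0.001603765
t = 272.46 yr

272.46


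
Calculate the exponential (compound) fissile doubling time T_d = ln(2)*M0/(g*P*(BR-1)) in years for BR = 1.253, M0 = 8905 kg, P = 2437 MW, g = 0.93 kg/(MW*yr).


Breeding gain G = BR - 1 = 1.253 - 1 = 0.253
Fissile production rate = g * P * G = 0.93 * 2437 * 0.253 = 573.40173 kg/yr
T_d = ln(2) * M0 / (g * P * G)
T_d = ln(2) * 8905 / 573.40173 = 10.765 yr

10.765


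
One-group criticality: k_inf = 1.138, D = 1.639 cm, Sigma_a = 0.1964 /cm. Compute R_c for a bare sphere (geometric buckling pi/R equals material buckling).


L^2 = D / Sigma_a = 1.639 / 0.1964 = 8.345214 cm^2
B_m^2 = (k_inf - 1) / L^2 = (1.138 - 1) / 8.345214 = 0.01653642 /cm^2
For a bare sphere: B_g = pi/R, so R_c = pi / sqrt(B_m^2)
R_c = pi / sqrt(0.01653642) = 24.430 cm

24.430


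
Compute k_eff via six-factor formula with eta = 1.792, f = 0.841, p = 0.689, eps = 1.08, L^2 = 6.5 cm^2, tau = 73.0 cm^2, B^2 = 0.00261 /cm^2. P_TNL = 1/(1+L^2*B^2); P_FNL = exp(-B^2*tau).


k_inf = eta*f*p*eps = 1.792*0.841*0.689*1.08 = 1.121442
P_TNL = 1/(1 + L^2*B^2) = 1/(1 + 6.5*0.00261) = 0.9833180
P_FNL = exp(-B^2*tau) = exp(-0.00261*73.0) = 0.8265210
k_eff = k_inf * P_TNL * P_FNL = 1.121442 * 0.9833180 * 0.8265210
k_eff = 0.91143

0.91143


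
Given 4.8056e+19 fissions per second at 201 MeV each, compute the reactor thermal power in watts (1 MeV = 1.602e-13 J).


P = fission_rate * E_MeV * 1.602e-13
P = 4.8056e+19 * 201 * 1.602e-13
P = 1.5474e+09 W

1.5474e+09


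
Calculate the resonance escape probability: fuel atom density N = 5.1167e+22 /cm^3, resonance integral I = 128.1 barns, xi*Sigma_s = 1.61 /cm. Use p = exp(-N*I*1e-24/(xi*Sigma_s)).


p = exp(-N * I * 1e-24 / (xi*Sigma_s))
p = exp(-5.1167e+22 * 128.1 * 1e-24 / 1.61)
p = 0.017058

0.017058


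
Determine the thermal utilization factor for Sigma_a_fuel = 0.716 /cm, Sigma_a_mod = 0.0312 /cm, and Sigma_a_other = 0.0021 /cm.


f = Sigma_a_fuel / (Sigma_a_fuel + Sigma_a_mod + Sigma_a_other)
f = 0.716 / (0.716 + 0.0312 + 0.0021)
f = 0.95556

0.95556


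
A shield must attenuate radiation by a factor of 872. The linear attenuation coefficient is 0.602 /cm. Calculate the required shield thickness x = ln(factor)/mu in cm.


x = ln(factor) / mu
x = ln(872) / 0.602
x = 11.247 cm

11.247


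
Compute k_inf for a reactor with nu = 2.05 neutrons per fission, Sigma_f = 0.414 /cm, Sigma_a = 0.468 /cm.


k_inf = nu * Sigma_f / Sigma_a
k_inf = 2.05 * 0.414 / 0.468
k_inf = 1.8135

1.8135


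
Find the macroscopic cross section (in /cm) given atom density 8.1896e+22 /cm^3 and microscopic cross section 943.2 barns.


Sigma = N * sigma_barns * 1e-24
Sigma = 8.1896e+22 * 943.2 * 1e-24
Sigma = 77.244 /cm

77.244


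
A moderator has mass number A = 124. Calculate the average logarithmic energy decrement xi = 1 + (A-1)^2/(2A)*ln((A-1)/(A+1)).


xi = 1 + (A-1)^2/(2A) * ln((A-1)/(A+1))
xi = 1 + (124-1)^2/(2*124) * ln((124-1)/(124 +1))
xi = 0.016043

0.016043


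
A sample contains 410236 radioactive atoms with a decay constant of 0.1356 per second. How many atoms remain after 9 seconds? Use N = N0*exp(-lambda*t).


N = N0 * exp(-lambda * t)
N = 410236 * exp(-0.1356 * 9)
N = 121066

121066


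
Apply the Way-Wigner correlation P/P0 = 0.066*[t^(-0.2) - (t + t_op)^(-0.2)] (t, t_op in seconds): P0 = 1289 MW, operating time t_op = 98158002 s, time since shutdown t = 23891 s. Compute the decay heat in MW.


P/P0 = 0.066 * [t^(-0.2) - (t + t_op)^(-0.2)]
P/P0 = 0.066 * [23891^(-0.2) - (23891 + 98158002)^(-0.2)]
P/P0 = 0.066 * [0.1331537 - 0.02521121] = 0.007124204
P = 1289 * 0.007124204 = 9.1831 MW

9.1831


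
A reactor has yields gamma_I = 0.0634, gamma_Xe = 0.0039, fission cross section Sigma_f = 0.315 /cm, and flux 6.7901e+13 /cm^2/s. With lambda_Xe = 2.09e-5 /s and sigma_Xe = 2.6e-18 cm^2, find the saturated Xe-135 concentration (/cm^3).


Xe_eq = (gamma_I + gamma_Xe) * Sigma_f * phi / (lambda_Xe + sigma_Xe * phi)
Numerator = (0.0634 + 0.0039) * 0.315 * 6.7901e+13 = 1.439467e+12
Denominator = 2.09e-5 + 2.6e-18 * 6.7901e+13 = 1.974426e-04
Xe_eq = 1.439467e+12 / 1.974426e-04 = 7.2906e+15 /cm^3

7.2906e+15


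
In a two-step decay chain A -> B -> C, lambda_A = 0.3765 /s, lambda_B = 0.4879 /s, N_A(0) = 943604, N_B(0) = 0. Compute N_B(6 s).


N_B(t) = lambda_A * N_A0 / (lambda_B - lambda_A) * [exp(-lambda_A*t) - exp(-lambda_B*t)]
exp(-0.3765*6) = 0.1044549; exp(-0.4879*6) = 0.05353605
N_B = 0.3765 * 943604 / (0.4879 - 0.3765) * (0.1044549 - 0.05353605)
N_B = 162386

162386


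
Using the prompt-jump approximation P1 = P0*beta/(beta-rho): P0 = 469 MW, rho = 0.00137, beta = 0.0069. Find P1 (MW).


P1/P0 = beta / (beta - rho)
P1/P0 = 0.0069 / (0.0069 - 0.00137) = 1.247740
P1 = 469 * 1.247740 = 585.19 MW

585.19


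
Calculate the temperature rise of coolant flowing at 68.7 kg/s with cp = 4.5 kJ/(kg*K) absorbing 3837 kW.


dT = Q / (m_dot * cp)
dT = 3837 / (68.7 * 4.5)
dT = 12.411 C

12.411


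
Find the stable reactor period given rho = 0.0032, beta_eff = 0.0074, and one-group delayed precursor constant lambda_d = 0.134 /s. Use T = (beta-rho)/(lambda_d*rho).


T = (beta - rho) / (lambda_d * rho)
T = (0.0074 - 0.0032) / (0.134 * 0.0032)
T = 9.7948 s

9.7948


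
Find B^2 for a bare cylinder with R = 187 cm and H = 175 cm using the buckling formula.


B^2 = (2.405/R)^2 + (pi/H)^2
B^2 = (2.405/187)^2 + (pi/175)^2
B^2 = 4.8768e-04 /cm^2

4.8768e-04


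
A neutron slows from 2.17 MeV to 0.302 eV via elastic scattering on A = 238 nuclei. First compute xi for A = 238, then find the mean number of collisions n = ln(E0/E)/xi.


xi = 1 + (A-1)^2/(2A)*ln((A-1)/(A+1)) = 0.008379872 (for A = 238)
n = ln(E0/E) / xi
n = ln(2.17e6 / 0.302) / 0.008379872
n = ln(7.185430e+06) / 0.008379872 = 1884.0

1884.0


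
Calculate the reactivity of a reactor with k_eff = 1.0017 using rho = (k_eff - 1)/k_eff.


rho = (k_eff - 1) / k_eff
rho = (1.0017 - 1) / 1.0017
rho = 0.0016971

0.0016971


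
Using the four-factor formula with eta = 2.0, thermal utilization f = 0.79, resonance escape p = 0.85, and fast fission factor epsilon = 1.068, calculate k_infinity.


k_inf = eta * f * p * epsilon
k_inf = 2.0 * 0.79 * 0.85 * 1.068
k_inf = 1.4343

1.4343


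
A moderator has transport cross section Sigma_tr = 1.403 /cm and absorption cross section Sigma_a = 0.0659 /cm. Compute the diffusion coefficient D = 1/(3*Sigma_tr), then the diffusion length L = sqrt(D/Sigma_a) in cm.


D = 1 / (3 * Sigma_tr) = 1 / (3 * 1.403) = 0.2375861 cm
L = sqrt(D / Sigma_a)
L = sqrt(0.2375861 / 0.0659)
L = 1.8988 cm

1.8988


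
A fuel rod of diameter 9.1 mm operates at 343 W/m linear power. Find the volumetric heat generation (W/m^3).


r = D / 2 / 1000 = 9.1 / 2 / 1000 = 0.00455 m
q''' = q' / (pi * r^2)
q''' = 343 / (pi * 0.00455^2)
q''' = 5.2738e+06 W/m^3

5.2738e+06


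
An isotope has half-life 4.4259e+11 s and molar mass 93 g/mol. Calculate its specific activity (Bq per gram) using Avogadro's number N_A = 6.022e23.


lambda = ln(2) / t_half = ln(2) / 4.4259e+11 = 1.566116e-12 /s
SA = lambda * N_A / M
SA = 1.566116e-12 * 6.022e23 / 93
SA = 1.0141e+10 Bq/g

1.0141e+10


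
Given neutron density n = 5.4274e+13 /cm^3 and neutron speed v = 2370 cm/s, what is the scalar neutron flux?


phi = n * v
phi = 5.4274e+13 * 2370
phi = 1.2863e+17 /cm^2/s

1.2863e+17


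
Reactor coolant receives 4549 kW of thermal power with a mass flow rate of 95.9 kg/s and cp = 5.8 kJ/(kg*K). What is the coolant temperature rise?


dT = Q / (m_dot * cp)
dT = 4549 / (95.9 * 5.8)
dT = 8.1784 C

8.1784


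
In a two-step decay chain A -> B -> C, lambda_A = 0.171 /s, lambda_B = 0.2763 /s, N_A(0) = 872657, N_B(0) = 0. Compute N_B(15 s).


N_B(t) = lambda_A * N_A0 / (lambda_B - lambda_A) * [exp(-lambda_A*t) - exp(-lambda_B*t)]
exp(-0.171*15) = 0.07691918; exp(-0.2763*15) = 0.01585136
N_B = 0.171 * 872657 / (0.2763 - 0.171) * (0.07691918 - 0.01585136)
N_B = 86541

86541


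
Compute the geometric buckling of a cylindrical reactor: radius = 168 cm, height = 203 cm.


B^2 = (2.405/R)^2 + (pi/H)^2
B^2 = (2.405/168)^2 + (pi/203)^2
B^2 = 4.4443e-04 /cm^2

4.4443e-04


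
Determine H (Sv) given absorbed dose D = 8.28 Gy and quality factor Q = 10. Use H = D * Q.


H = D * Q
H = 8.28 * 10
H = 82.800 Sv

82.800


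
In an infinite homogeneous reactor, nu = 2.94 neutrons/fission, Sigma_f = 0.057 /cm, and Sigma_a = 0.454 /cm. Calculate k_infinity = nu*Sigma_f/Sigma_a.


k_inf = nu * Sigma_f / Sigma_a
k_inf = 2.94 * 0.057 / 0.454
k_inf = 0.36912

0.36912


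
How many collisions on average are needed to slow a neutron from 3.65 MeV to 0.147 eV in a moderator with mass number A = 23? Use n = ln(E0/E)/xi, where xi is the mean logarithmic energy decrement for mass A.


xi = 1 + (A-1)^2/(2A)*ln((A-1)/(A+1)) = 0.08448899 (for A = 23)
n = ln(E0/E) / xi
n = ln(3.65e6 / 0.147) / 0.08448899
n = ln(2.482993e+07) / 0.08448899 = 201.54

201.54


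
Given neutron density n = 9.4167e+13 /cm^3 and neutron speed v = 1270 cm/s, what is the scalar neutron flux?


phi = n * v
phi = 9.4167e+13 * 1270
phi = 1.1959e+17 /cm^2/s

1.1959e+17


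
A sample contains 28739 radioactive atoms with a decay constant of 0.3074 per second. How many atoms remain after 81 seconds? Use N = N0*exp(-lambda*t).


N = N0 * exp(-lambda * t)
N = 28739 * exp(-0.3074 * 81)
N = 4.4137e-07

4.4137e-07


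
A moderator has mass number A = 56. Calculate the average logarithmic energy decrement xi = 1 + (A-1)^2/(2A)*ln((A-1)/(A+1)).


xi = 1 + (A-1)^2/(2A) * ln((A-1)/(A+1))
xi = 1 + (56-1)^2/(2*56) * ln((56-1)/(56 +1))
xi = 0.035293

0.035293


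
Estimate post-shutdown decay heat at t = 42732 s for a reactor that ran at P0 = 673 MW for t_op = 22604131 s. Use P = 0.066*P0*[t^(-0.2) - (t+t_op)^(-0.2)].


P/P0 = 0.066 * [t^(-0.2) - (t + t_op)^(-0.2)]
P/P0 = 0.066 * [42732^(-0.2) - (42732 + 22604131)^(-0.2)]
P/P0 = 0.066 * [0.1185358 - 0.03380636] = 0.005592143
P = 673 * 0.005592143 = 3.7635 MW

3.7635


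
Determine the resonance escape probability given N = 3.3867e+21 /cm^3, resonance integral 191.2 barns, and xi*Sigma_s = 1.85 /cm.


p = exp(-N * I * 1e-24 / (xi*Sigma_s))
p = exp(-3.3867e+21 * 191.2 * 1e-24 / 1.85)
p = 0.70467

0.70467


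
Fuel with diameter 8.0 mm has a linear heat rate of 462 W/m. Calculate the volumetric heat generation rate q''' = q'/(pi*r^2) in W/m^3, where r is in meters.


r = D / 2 / 1000 = 8.0 / 2 / 1000 = 0.004 m
q''' = q' / (pi * r^2)
q''' = 462 / (pi * 0.004^2)
q''' = 9.1912e+06 W/m^3

9.1912e+06


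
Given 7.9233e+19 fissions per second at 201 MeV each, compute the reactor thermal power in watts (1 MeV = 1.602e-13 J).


P = fission_rate * E_MeV * 1.602e-13
P = 7.9233e+19 * 201 * 1.602e-13
P = 2.5513e+09 W

2.5513e+09


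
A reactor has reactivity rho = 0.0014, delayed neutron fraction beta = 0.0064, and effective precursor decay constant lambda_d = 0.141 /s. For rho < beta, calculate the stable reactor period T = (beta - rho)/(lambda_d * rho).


T = (beta - rho) / (lambda_d * rho)
T = (0.0064 - 0.0014) / (0.141 * 0.0014)
T = 25.329 s

25.329


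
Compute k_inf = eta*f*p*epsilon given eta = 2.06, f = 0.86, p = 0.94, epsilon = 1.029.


k_inf = eta * f * p * epsilon
k_inf = 2.06 * 0.86 * 0.94 * 1.029
k_inf = 1.7136

1.7136


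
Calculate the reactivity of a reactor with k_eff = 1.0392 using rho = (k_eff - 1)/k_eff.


rho = (k_eff - 1) / k_eff
rho = (1.0392 - 1) / 1.0392
rho = 0.037721

0.037721


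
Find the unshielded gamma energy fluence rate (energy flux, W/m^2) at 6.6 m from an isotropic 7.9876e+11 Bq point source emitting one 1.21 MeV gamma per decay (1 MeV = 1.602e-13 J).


psi = A * E * 1.602e-13 / (4*pi*r^2)
psi = 7.9876e+11 * 1.21 * 1.602e-13 / (4*pi*6.6^2)
psi = 2.8286e-04 W/m^2

2.8286e-04


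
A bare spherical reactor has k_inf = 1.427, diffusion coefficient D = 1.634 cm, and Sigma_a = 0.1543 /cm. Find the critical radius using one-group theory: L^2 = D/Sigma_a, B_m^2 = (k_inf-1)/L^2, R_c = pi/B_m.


L^2 = D / Sigma_a = 1.634 / 0.1543 = 10.58976 cm^2
B_m^2 = (k_inf - 1) / L^2 = (1.427 - 1) / 10.58976 = 0.04032197 /cm^2
For a bare sphere: B_g = pi/R, so R_c = pi / sqrt(B_m^2)
R_c = pi / sqrt(0.04032197) = 15.645 cm

15.645


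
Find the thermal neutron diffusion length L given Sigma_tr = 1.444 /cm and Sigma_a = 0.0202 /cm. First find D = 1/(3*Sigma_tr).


D = 1 / (3 * Sigma_tr) = 1 / (3 * 1.444) = 0.2308403 cm
L = sqrt(D / Sigma_a)
L = sqrt(0.2308403 / 0.0202)
L = 3.3805 cm

3.3805


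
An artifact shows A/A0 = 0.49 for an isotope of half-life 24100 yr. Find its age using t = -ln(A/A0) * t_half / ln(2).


lambda = ln(2) / t_half = ln(2) / 24100 = 2.876129e-05 /yr
t = -ln(A/A0) / lambda
t = -ln(0.49) / 2.876129e-05
t = 24802 yr

24802


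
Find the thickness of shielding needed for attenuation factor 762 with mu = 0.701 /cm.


x = ln(factor) / mu
x = ln(762) / 0.701
x = 9.4664 cm

9.4664


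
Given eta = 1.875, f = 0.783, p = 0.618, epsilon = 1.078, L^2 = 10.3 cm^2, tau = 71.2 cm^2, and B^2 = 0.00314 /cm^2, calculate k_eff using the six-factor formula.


k_inf = eta*f*p*eps = 1.875*0.783*0.618*1.078 = 0.9780707
P_TNL = 1/(1 + L^2*B^2) = 1/(1 + 10.3*0.00314) = 0.9686712
P_FNL = exp(-B^2*tau) = exp(-0.00314*71.2) = 0.7996605
k_eff = k_inf * P_TNL * P_FNL = 0.9780707 * 0.9686712 * 0.7996605
k_eff = 0.75762

0.75762


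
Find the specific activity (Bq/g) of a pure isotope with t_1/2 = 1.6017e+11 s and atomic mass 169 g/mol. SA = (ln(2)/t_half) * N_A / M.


lambda = ln(2) / t_half = ln(2) / 1.6017e+11 = 4.327572e-12 /s
SA = lambda * N_A / M
SA = 4.327572e-12 * 6.022e23 / 169
SA = 1.5420e+10 Bq/g

1.5420e+10


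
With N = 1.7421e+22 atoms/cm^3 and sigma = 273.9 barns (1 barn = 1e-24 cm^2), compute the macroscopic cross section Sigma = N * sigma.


Sigma = N * sigma_barns * 1e-24
Sigma = 1.7421e+22 * 273.9 * 1e-24
Sigma = 4.7716 /cm

4.7716


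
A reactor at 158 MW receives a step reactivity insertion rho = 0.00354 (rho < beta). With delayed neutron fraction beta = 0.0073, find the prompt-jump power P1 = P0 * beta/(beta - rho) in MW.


P1/P0 = beta / (beta - rho)
P1/P0 = 0.0073 / (0.0073 - 0.00354) = 1.941489
P1 = 158 * 1.941489 = 306.76 MW

306.76


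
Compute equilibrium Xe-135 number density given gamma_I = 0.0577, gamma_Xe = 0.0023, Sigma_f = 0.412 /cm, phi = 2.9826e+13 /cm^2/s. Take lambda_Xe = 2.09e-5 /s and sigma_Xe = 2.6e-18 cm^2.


Xe_eq = (gamma_I + gamma_Xe) * Sigma_f * phi / (lambda_Xe + sigma_Xe * phi)
Numerator = (0.0577 + 0.0023) * 0.412 * 2.9826e+13 = 7.372987e+11
Denominator = 2.09e-5 + 2.6e-18 * 2.9826e+13 = 9.844760e-05
Xe_eq = 7.372987e+11 / 9.844760e-05 = 7.4893e+15 /cm^3

7.4893e+15


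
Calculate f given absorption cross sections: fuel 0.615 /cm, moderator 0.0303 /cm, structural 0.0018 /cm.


f = Sigma_a_fuel / (Sigma_a_fuel + Sigma_a_mod + Sigma_a_other)
f = 0.615 / (0.615 + 0.0303 + 0.0018)
f = 0.95039

0.95039


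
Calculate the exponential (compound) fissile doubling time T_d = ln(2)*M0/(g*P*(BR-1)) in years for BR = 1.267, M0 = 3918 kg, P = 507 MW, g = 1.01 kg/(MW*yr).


Breeding gain G = BR - 1 = 1.267 - 1 = 0.267
Fissile production rate = g * P * G = 1.01 * 507 * 0.267 = 136.72269 kg/yr
T_d = ln(2) * M0 / (g * P * G)
T_d = ln(2) * 3918 / 136.72269 = 19.863 yr

19.863


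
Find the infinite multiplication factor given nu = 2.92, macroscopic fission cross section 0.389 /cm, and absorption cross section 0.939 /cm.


k_inf = nu * Sigma_f / Sigma_a
k_inf = 2.92 * 0.389 / 0.939
k_inf = 1.2097

1.2097


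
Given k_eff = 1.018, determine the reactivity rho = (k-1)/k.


rho = (k_eff - 1) / k_eff
rho = (1.018 - 1) / 1.018
rho = 0.017682

0.017682


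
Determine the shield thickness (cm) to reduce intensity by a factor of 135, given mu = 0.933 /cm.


x = ln(factor) / mu
x = ln(135) / 0.933
x = 5.2575 cm

5.2575


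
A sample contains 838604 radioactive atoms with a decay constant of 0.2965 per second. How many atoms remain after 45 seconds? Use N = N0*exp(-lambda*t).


N = N0 * exp(-lambda * t)
N = 838604 * exp(-0.2965 * 45)
N = 1.3458

1.3458
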